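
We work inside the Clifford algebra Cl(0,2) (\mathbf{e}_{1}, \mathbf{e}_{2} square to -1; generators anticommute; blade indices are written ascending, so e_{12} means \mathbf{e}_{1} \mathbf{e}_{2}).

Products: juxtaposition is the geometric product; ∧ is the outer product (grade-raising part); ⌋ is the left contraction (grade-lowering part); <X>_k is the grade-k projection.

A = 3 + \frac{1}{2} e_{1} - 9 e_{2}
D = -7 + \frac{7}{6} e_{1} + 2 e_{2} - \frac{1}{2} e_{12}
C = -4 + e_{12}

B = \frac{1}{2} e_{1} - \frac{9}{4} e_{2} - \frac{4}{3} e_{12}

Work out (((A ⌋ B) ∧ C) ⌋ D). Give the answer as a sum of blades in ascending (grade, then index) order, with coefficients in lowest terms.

step 1: -\frac{41}{2} + \frac{27}{2} e_{1} - \frac{73}{12} e_{2} - 4 e_{12}
step 2: 82 - 54 e_{1} + \frac{73}{3} e_{2} - \frac{9}{2} e_{12}
step 3: -\frac{6743}{12} + \frac{167}{2} e_{1} + 137 e_{2} - 41 e_{12}
Answer: -\frac{6743}{12} + \frac{167}{2} e_{1} + 137 e_{2} - 41 e_{12}


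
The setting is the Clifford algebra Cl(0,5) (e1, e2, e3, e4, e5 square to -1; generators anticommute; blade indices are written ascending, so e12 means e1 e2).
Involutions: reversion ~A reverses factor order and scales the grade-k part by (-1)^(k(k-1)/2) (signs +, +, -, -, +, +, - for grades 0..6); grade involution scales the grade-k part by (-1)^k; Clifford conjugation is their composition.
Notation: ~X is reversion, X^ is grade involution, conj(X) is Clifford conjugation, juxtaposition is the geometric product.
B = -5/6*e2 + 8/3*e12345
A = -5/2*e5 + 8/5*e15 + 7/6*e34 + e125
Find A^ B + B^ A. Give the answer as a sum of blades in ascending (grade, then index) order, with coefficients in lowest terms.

first term: 5/6*e15 + 25/12*e25 - 8/3*e34 - 16/9*e125 + 593/180*e234 - 20/3*e1234
second term: 5/6*e15 - 25/12*e25 - 8/3*e34 + 16/9*e125 - 593/180*e234 - 20/3*e1234
Answer: 5/3*e15 - 16/3*e34 - 40/3*e1234


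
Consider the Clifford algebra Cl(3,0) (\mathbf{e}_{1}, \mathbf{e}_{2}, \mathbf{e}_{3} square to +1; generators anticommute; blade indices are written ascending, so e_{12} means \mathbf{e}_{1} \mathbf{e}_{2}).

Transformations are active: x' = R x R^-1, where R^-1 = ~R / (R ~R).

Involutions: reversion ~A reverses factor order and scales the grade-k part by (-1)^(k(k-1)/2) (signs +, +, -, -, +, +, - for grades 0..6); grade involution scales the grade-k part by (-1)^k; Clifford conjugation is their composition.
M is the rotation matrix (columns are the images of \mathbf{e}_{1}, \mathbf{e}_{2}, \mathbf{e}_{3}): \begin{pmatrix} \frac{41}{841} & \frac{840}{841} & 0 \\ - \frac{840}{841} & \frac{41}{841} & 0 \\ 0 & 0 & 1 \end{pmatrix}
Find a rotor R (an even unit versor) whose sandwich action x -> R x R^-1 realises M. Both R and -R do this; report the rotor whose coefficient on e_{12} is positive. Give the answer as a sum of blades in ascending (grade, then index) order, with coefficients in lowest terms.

Method: write R = a + b12*e_{12} + b13*e_{13} + b23*e_{23} with a^2 + b12^2 + b13^2 + b23^2 = 1 (so R^-1 = ~R). Expanding the columns R e_j ~R gives tr M = 4a^2 - 1 and, from the antisymmetric part, M21 - M12 = -4a*b12, M13 - M31 = 4a*b13, M32 - M23 = -4a*b23.
Here tr M = \frac{923}{841}, so a^2 = (1 + tr M)/4 = \frac{441}{841} and a = ±\frac{21}{29}. Taking a = \frac{21}{29}: M21 - M12 = -\frac{1680}{841}, M13 - M31 = 0, M32 - M23 = 0, giving b12 = \frac{20}{29}, b13 = 0, b23 = 0, i.e. R = \frac{21}{29} + \frac{20}{29} e_{12}.
Its e_{12} coefficient is already positive.
Answer: \frac{21}{29} + \frac{20}{29} e_{12}. Recall the cover is two-to-one: with M of trace \frac{923}{841}, both preimages act alike, and the stated e_{12} sign chooses the sheet.


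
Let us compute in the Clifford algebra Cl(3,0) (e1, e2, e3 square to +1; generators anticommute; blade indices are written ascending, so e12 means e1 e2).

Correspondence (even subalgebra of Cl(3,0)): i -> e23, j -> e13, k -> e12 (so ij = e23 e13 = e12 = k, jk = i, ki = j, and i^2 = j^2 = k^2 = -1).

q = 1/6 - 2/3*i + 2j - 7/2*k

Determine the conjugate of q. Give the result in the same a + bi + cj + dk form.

In blades: q = 1/6 - 7/2*e12 + 2*e13 - 2/3*e23.
Quaternion conjugation is reversion on the even subalgebra: the scalar is fixed and every grade-2 blade flips sign, giving 1/6 + 7/2*e12 - 2*e13 + 2/3*e23; translating back:
Answer: 1/6 + 2/3*i - 2j + 7/2*k


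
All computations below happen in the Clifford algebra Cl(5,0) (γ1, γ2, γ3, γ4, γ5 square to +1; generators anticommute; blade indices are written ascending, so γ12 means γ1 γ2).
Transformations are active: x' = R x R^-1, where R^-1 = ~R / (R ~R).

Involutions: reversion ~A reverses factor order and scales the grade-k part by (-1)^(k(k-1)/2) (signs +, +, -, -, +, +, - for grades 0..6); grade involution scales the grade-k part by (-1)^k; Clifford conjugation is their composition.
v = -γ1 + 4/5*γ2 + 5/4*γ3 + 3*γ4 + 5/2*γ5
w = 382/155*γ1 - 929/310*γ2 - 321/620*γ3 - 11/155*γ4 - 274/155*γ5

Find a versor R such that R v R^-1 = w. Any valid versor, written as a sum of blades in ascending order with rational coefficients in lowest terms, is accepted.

Why this works: both vectors square to 7381/400, so q(v) = q(w) and R = v + w = 227/155*γ1 - 681/310*γ2 + 227/310*γ3 + 454/155*γ4 + 227/310*γ5 carries v to w — its own direction survives, the complement (v - w)/2 flips.
Answer: 227/155*γ1 - 681/310*γ2 + 227/310*γ3 + 454/155*γ4 + 227/310*γ5


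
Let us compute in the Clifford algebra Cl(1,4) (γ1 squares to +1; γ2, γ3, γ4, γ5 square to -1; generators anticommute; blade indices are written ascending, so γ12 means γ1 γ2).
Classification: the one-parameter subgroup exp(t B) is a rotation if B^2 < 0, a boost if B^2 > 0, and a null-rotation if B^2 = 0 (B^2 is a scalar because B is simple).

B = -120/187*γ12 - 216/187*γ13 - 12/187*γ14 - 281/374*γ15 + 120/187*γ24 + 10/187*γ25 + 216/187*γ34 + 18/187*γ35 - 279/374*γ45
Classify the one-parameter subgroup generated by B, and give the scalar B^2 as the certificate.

B^2 term by term: the squares give (-120/187)^2*(γ12)^2 + (-216/187)^2*(γ13)^2 + (-12/187)^2*(γ14)^2 + (-281/374)^2*(γ15)^2 + (120/187)^2*(γ24)^2 + (10/187)^2*(γ25)^2 + (216/187)^2*(γ34)^2 + (18/187)^2*(γ35)^2 + (-279/374)^2*(γ45)^2 = 14400/34969*(+1) + 46656/34969*(+1) + 144/34969*(+1) + 78961/139876*(+1) + 14400/34969*(-1) + 100/34969*(-1) + 46656/34969*(-1) + 324/34969*(-1) + 77841/139876*(-1) = 0 (each basis 2-blade squares to minus the product of its generators' squares); cross terms between blades sharing an index anticommute and cancel; the commuting (index-disjoint) pairs give grade-4 terms 2*c*c'*(blade product), which cancel blade by blade — γ1234: -51840/34969 + 51840/34969 = 0; γ1235: -4320/34969 + 4320/34969 = 0; γ1245: 33480/34969 + 240/34969 - 33720/34969 = 0; γ1345: 60264/34969 + 432/34969 - 60696/34969 = 0; γ2345: -4320/34969 + 4320/34969 = 0 — confirming B is simple. So B^2 = 0.
Answer: null-rotation, certificate B^2 = 0. The class reads off the invariant scalar 0 directly.


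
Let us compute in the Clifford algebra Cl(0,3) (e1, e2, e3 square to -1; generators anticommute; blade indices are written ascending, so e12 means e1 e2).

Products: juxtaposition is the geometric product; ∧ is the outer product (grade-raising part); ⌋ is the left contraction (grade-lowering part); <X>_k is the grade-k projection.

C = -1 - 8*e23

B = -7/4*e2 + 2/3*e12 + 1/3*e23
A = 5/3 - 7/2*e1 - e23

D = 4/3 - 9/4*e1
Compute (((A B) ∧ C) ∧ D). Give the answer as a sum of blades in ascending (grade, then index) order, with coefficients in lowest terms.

step 1: 1/3 - 7/12*e2 + 7/4*e3 + 521/72*e12 - 2/3*e13 + 5/9*e23 - 7/6*e123
step 2: -1/3 + 7/12*e2 - 7/4*e3 - 521/72*e12 + 2/3*e13 - 29/9*e23 + 7/6*e123
step 3: -4/9 + 3/4*e1 + 7/9*e2 - 7/3*e3 - 3601/432*e12 - 439/144*e13 - 116/27*e23 + 317/36*e123
Answer: -4/9 + 3/4*e1 + 7/9*e2 - 7/3*e3 - 3601/432*e12 - 439/144*e13 - 116/27*e23 + 317/36*e123


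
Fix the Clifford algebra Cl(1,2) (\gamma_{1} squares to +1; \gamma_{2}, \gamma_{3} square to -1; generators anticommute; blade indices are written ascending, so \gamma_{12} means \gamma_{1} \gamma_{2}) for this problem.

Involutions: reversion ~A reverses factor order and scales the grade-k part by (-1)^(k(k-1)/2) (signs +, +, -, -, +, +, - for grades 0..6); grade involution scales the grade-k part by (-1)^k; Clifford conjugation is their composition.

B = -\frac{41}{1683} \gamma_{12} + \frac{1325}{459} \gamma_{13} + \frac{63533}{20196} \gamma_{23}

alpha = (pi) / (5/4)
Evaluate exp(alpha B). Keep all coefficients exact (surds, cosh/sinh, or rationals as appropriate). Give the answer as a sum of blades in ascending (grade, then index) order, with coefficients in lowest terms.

B^2 term by term: the squares give (-\frac{41}{1683})^2*(\gamma_{12})^2 + (\frac{1325}{459})^2*(\gamma_{13})^2 + (\frac{63533}{20196})^2*(\gamma_{23})^2 = \frac{1681}{2832489}*(+1) + \frac{1755625}{210681}*(+1) + \frac{4036442089}{407878416}*(-1) = -\frac{25}{16} (each basis 2-blade squares to minus the product of its generators' squares); cross terms between blades sharing an index anticommute and cancel. So B^2 = -\frac{25}{16}.
B^2 = -\frac{25}{16} — the negative square puts this in the circular regime; l = \frac{5}{4}, alpha*l = \pi, so exp(alpha B) = cos(\pi) + (sin(\pi)/(\frac{5}{4}))*B = -1 + (0)*B.
Answer: -1


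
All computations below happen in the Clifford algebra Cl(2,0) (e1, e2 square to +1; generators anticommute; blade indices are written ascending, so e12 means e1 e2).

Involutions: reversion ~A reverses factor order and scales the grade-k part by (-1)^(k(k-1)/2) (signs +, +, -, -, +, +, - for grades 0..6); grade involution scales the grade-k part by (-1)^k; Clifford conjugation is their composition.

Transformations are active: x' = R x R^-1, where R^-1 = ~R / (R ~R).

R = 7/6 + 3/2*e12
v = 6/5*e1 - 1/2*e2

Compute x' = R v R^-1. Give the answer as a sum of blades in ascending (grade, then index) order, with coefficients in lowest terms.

~R = 7/6 - 3/2*e12, and R ~R = 65/18, so R^-1 = ~R / (65/18).
R v = 13/20*e1 - 143/60*e2
Answer: -39/50*e1 - 26/25*e2


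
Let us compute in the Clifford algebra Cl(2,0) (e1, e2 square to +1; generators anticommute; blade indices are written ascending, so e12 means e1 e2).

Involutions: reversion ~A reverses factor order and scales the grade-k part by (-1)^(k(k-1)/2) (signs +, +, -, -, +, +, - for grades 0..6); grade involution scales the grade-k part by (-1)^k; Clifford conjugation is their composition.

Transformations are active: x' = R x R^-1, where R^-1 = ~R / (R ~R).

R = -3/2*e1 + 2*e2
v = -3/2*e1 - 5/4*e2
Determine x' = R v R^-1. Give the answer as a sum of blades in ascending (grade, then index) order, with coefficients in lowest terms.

~R = -3/2*e1 + 2*e2, and R ~R = 25/4, so R^-1 = ~R / (25/4).
R v = -1/4 + 39/8*e12
Answer: 81/50*e1 + 109/100*e2


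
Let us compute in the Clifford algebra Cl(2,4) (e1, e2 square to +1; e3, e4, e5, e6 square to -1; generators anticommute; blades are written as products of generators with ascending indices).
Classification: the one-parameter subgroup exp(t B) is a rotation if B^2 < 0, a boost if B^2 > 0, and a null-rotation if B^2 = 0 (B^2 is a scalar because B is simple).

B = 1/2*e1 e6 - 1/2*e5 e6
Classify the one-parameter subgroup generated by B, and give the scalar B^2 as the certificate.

B^2 term by term: the squares give (1/2)^2*(e1 e6)^2 + (-1/2)^2*(e5 e6)^2 = 1/4*(+1) + 1/4*(-1) = 0 (each basis 2-blade squares to minus the product of its generators' squares); cross terms between blades sharing an index anticommute and cancel. So B^2 = 0.
Answer: null-rotation, certificate B^2 = 0. Check the certificate: B^2 = 0, and that sign is decisive whatever form B takes.


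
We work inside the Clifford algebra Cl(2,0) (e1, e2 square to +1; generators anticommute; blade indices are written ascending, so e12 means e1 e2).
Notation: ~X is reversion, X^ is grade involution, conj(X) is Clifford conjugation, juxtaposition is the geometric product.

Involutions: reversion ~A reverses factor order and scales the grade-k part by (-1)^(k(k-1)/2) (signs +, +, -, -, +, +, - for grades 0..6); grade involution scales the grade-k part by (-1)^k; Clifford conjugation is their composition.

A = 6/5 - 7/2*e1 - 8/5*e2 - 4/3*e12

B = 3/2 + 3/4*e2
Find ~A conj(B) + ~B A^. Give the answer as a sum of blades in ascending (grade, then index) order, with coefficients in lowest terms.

first term: 3 - 25/4*e1 - 33/10*e2 + 37/8*e12
second term: 3 + 25/4*e1 + 33/10*e2 - 37/8*e12
Answer: 6


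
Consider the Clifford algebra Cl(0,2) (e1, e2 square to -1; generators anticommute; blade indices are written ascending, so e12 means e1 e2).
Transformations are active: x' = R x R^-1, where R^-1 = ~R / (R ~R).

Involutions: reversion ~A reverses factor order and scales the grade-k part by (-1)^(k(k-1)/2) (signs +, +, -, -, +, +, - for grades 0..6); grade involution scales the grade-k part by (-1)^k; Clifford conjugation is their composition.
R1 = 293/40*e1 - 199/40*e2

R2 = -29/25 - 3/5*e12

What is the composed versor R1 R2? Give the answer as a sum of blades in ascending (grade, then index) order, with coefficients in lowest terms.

Distribute over the terms of R1 (each basis-blade product reordered to ascending indices, repeated generators contracted through their squares):
(293/40*e1) R2 = -8497/1000*e1 + 879/200*e2
(-199/40*e2) R2 = 597/200*e1 + 5771/1000*e2
Summing the partial products and collecting blades:
Answer: -689/125*e1 + 5083/500*e2


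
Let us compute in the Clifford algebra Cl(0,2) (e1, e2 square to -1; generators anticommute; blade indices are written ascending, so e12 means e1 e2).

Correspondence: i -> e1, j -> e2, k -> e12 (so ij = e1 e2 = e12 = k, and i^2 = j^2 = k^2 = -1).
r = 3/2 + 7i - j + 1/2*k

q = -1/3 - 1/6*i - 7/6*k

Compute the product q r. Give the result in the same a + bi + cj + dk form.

In blades: q = -1/3 - 1/6*e1 - 7/6*e12, r = 3/2 + 7*e1 - e2 + 1/2*e12.
Distribute q over r term by term (generator squares from the signature, products reordered to ascending indices): (-1/3)*r = -1/2 - 7/3*e1 + 1/3*e2 - 1/6*e12; (-1/6*e1)*r = 7/6 - 1/4*e1 + 1/12*e2 + 1/6*e12; (-7/6*e12)*r = 7/12 - 7/6*e1 - 49/6*e2 - 7/4*e12.
Sum: 5/4 - 15/4*e1 - 31/4*e2 - 7/4*e12; translating back through the correspondence:
Answer: 5/4 - 15/4*i - 31/4*j - 7/4*k


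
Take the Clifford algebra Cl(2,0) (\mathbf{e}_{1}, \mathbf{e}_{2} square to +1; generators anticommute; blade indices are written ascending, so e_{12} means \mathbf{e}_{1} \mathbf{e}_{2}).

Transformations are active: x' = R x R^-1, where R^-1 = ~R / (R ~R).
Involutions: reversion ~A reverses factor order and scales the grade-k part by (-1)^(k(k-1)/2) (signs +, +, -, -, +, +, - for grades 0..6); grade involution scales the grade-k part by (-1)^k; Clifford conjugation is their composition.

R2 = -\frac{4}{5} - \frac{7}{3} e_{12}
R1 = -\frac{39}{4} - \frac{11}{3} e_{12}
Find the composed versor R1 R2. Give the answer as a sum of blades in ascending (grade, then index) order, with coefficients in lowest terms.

Distribute over the terms of R1 (each basis-blade product reordered to ascending indices, repeated generators contracted through their squares):
(-\frac{39}{4}) R2 = \frac{39}{5} + \frac{91}{4} e_{12}
(-\frac{11}{3} e_{12}) R2 = -\frac{77}{9} + \frac{44}{15} e_{12}
Summing the partial products and collecting blades:
Answer: -\frac{34}{45} + \frac{1541}{60} e_{12}


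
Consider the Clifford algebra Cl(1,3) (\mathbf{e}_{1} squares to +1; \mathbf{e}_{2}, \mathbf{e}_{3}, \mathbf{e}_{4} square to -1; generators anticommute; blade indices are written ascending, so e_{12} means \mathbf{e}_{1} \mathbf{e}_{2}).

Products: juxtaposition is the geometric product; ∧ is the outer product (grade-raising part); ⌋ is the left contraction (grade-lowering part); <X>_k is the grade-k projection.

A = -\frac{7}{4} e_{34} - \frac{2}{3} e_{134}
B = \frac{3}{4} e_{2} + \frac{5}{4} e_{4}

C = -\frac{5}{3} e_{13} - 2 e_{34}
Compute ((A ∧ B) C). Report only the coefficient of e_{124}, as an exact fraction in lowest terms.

step 1: -\frac{21}{16} e_{234} - \frac{1}{2} e_{1234}
step 2: -\frac{21}{8} e_{2} - e_{12} - \frac{5}{6} e_{24} - \frac{35}{16} e_{124}
Answer: -\frac{35}{16}


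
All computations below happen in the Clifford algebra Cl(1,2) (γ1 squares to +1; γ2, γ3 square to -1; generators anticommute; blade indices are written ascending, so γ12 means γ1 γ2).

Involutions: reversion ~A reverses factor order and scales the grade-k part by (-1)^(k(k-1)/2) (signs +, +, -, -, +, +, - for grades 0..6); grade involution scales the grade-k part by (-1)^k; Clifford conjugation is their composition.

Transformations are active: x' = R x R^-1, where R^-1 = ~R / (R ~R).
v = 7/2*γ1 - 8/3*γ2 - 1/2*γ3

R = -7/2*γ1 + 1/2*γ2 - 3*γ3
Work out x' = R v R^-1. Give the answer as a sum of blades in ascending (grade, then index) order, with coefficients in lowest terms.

~R = -7/2*γ1 + 1/2*γ2 - 3*γ3, and R ~R = 3, so R^-1 = ~R / (3).
R v = -149/12 + 91/12*γ12 + 49/4*γ13 - 33/4*γ23
Answer: 917/36*γ1 - 53/36*γ2 + 76/3*γ3


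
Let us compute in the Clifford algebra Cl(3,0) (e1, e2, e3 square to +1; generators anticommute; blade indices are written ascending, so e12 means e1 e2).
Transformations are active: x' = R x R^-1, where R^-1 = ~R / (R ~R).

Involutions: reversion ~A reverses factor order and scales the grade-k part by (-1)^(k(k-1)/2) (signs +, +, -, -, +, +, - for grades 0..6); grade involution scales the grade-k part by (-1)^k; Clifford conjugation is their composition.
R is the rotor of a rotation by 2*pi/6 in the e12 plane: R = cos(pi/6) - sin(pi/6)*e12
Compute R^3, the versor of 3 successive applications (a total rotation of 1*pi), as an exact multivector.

Because a rotor carries half the rotation angle, composing 3 copies of this e12-plane rotor multiplies the phase: 3*(pi/6) = pi/2, hence R^3 = cos(pi/2) - sin(pi/2)*e12.
cos(pi/2) = 0 and sin(pi/2) = 1, so R^3 = -e12. The net rotation is 1*pi; the rotor keeps the half-angle phase exactly.
Answer: -e12


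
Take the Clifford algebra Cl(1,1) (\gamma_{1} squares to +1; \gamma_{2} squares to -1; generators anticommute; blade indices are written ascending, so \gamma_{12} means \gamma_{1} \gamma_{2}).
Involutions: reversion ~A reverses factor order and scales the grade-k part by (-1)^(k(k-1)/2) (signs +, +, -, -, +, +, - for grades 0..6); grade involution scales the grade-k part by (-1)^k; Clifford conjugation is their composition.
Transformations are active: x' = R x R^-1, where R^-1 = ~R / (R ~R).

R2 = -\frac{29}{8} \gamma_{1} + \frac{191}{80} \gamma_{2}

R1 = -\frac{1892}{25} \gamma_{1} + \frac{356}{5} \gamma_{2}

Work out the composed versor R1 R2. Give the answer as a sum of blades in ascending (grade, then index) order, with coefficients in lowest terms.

Distribute over the terms of R1 (each basis-blade product reordered to ascending indices, repeated generators contracted through their squares):
(-\frac{1892}{25} \gamma_{1}) R2 = \frac{13717}{50} - \frac{90343}{500} \gamma_{12}
(\frac{356}{5} \gamma_{2}) R2 = -\frac{16999}{100} + \frac{2581}{10} \gamma_{12}
Summing the partial products and collecting blades:
Answer: \frac{2087}{20} + \frac{38707}{500} \gamma_{12}


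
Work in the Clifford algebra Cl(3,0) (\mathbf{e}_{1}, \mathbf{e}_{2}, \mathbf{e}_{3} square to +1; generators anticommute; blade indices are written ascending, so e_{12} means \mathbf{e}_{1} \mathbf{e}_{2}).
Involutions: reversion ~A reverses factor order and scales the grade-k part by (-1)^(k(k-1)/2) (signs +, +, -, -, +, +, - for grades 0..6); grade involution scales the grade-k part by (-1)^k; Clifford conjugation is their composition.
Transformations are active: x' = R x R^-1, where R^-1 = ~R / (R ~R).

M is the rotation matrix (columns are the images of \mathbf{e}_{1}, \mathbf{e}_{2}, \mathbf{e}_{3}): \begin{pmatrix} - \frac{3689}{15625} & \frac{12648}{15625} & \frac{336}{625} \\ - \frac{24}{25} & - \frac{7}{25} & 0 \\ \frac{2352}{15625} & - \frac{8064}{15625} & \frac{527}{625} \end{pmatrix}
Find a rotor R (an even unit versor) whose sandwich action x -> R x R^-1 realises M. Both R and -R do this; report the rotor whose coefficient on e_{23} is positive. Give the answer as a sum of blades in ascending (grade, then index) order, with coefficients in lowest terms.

Method: write R = a + b12*e_{12} + b13*e_{13} + b23*e_{23} with a^2 + b12^2 + b13^2 + b23^2 = 1 (so R^-1 = ~R). Expanding the columns R e_j ~R gives tr M = 4a^2 - 1 and, from the antisymmetric part, M21 - M12 = -4a*b12, M13 - M31 = 4a*b13, M32 - M23 = -4a*b23.
Here tr M = \frac{5111}{15625}, so a^2 = (1 + tr M)/4 = \frac{5184}{15625} and a = ±\frac{72}{125}. Taking a = \frac{72}{125}: M21 - M12 = -\frac{27648}{15625}, M13 - M31 = \frac{6048}{15625}, M32 - M23 = -\frac{8064}{15625}, giving b12 = \frac{96}{125}, b13 = \frac{21}{125}, b23 = \frac{28}{125}, i.e. R = \frac{72}{125} + \frac{96}{125} e_{12} + \frac{21}{125} e_{13} + \frac{28}{125} e_{23}.
Its e_{23} coefficient is already positive.
Answer: \frac{72}{125} + \frac{96}{125} e_{12} + \frac{21}{125} e_{13} + \frac{28}{125} e_{23}. Key observation: the double cover Spin(3) -> SO(3) sends R and -R to the same matrix (trace \frac{5111}{15625} here), so the stated sign of the e_{23} coefficient is what selects one sheet.


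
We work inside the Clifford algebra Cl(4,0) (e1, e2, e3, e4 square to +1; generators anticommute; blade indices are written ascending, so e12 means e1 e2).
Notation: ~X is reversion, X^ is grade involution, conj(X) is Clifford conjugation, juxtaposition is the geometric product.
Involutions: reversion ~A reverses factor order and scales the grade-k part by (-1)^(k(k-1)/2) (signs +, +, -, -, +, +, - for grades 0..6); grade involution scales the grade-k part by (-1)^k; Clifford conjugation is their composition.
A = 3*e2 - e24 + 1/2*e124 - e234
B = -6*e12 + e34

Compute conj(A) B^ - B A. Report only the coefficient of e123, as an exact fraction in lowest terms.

first term: -18*e1 + e2 + 3*e4 + 6*e14 - e23 - 1/2*e123 - 6*e134 - 3*e234
second term: -18*e1 + e2 + 3*e4 + 6*e14 - e23 + 1/2*e123 + 6*e134 + 3*e234
Answer: -1


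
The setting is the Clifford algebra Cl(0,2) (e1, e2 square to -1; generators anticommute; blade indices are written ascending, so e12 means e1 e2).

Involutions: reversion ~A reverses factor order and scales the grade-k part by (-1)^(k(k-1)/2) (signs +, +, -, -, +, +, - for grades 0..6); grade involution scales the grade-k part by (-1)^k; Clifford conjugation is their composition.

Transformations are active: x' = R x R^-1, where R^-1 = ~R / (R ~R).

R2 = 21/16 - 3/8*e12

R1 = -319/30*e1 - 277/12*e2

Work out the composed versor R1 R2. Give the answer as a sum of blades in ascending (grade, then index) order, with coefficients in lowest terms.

Distribute over the terms of R1 (each basis-blade product reordered to ascending indices, repeated generators contracted through their squares):
(-319/30*e1) R2 = -2233/160*e1 - 319/80*e2
(-277/12*e2) R2 = 277/32*e1 - 1939/64*e2
Summing the partial products and collecting blades:
Answer: -53/10*e1 - 10971/320*e2


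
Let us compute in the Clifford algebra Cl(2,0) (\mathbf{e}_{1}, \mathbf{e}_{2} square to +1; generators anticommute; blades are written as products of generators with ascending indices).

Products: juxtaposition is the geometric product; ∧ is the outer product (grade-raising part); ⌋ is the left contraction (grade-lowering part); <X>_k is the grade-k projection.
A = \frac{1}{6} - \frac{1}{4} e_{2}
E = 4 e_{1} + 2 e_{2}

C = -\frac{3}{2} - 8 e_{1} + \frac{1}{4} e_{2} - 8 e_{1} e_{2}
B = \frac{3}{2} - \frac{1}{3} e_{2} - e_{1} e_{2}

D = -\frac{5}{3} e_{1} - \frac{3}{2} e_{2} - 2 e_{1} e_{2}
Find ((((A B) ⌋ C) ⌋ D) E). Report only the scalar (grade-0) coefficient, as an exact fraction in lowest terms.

step 1: \frac{1}{3} - \frac{1}{4} e_{1} - \frac{31}{72} e_{2} - \frac{1}{6} e_{1} e_{2}
step 2: \frac{17}{288} - \frac{55}{9} e_{1} + \frac{25}{12} e_{2} - \frac{8}{3} e_{1} e_{2}
step 3: \frac{373}{216} + \frac{3515}{864} e_{1} + \frac{6989}{576} e_{2} - \frac{17}{144} e_{1} e_{2}
step 4: \frac{35027}{864} + \frac{1441}{216} e_{1} + \frac{106}{27} e_{2} - \frac{4363}{108} e_{1} e_{2}
Answer: \frac{35027}{864}


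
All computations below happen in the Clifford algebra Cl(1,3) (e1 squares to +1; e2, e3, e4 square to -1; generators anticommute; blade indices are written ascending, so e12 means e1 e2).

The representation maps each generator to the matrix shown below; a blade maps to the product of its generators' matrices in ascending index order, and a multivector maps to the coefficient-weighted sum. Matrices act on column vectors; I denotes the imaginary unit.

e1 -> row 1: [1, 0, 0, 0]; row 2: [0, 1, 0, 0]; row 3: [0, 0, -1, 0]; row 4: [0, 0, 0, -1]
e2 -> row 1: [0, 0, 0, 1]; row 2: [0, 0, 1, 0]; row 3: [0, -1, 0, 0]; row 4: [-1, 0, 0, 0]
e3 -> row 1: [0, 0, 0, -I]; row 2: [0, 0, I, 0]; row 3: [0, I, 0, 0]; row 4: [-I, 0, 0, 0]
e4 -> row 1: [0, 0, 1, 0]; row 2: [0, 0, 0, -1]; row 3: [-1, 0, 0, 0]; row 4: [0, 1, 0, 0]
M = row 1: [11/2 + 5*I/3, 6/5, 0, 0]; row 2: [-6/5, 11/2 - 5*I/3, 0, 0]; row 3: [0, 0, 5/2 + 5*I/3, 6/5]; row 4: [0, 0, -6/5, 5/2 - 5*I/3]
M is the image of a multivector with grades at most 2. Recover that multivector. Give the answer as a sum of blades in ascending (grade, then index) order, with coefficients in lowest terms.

Method: the blade images are trace-orthogonal — tr(rho(e_A) rho(e_B)^-1) = 4 if A = B and 0 otherwise — and rho(e_A)^-1 = (e_A)^2 * rho(e_A) with (e_A)^2 = +1 or -1, so the coefficient of e_A in the preimage is (e_A)^2 * tr(M rho(e_A))/4.
Nonzero projections over blades of grade <= 2: 1: (1)^2 = +1, tr(M 1) = 16, coefficient 4; e1: (e1)^2 = +1, tr(M rho(e1)) = 6, coefficient 3/2; e23: (e23)^2 = -1, tr(M rho(e23)) = 20/3, coefficient -5/3; e24: (e24)^2 = -1, tr(M rho(e24)) = -24/5, coefficient 6/5. Every other blade of grade <= 2 projects to 0.
Answer: 4 + 3/2*e1 - 5/3*e23 + 6/5*e24


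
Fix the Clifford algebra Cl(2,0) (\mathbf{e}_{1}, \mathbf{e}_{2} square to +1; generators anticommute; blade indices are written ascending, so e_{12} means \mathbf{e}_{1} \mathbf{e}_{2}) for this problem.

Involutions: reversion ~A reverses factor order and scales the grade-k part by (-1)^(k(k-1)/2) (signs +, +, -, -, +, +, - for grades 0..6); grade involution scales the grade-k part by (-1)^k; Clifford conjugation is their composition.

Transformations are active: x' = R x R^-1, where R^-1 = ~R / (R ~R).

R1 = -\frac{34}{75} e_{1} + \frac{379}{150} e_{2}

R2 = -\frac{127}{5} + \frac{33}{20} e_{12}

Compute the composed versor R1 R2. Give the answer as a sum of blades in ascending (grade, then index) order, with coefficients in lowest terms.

Distribute over the terms of R1 (each basis-blade product reordered to ascending indices, repeated generators contracted through their squares):
(-\frac{34}{75} e_{1}) R2 = \frac{4318}{375} e_{1} - \frac{187}{250} e_{2}
(\frac{379}{150} e_{2}) R2 = -\frac{4169}{1000} e_{1} - \frac{48133}{750} e_{2}
Summing the partial products and collecting blades:
Answer: \frac{22037}{3000} e_{1} - \frac{24347}{375} e_{2}


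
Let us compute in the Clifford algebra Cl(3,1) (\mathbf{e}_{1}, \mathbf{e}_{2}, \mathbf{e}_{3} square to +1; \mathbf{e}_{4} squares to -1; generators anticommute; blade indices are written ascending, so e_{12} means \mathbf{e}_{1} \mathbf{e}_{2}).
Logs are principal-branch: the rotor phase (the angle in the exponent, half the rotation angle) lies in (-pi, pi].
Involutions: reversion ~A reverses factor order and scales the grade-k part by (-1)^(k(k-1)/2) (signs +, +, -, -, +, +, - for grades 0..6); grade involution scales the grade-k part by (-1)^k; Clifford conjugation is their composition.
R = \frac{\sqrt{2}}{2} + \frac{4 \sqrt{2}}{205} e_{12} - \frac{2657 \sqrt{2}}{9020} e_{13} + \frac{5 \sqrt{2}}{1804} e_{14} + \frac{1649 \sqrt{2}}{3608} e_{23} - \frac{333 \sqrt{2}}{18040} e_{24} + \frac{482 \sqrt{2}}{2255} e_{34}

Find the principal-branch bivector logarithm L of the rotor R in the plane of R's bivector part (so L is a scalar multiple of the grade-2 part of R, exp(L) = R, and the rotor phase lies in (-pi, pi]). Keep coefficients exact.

The scalar part of R is \frac{\sqrt{2}}{2}, which fixes the principal-branch rotor phase; the unit plane is then the bivector part divided by the sine of that phase, and L is that plane scaled by the phase.
Concretely: cos(phase) = \frac{\sqrt{2}}{2} gives phase = ±\frac{\pi}{4}, and since phase/sin(phase) is even the sign is immaterial: L = (phase/sin(phase)) * <R>_2 = (\frac{\sqrt{2} \pi}{4}) * <R>_2.
Answer: \frac{2 \pi}{205} e_{12} - \frac{2657 \pi}{18040} e_{13} + \frac{5 \pi}{3608} e_{14} + \frac{1649 \pi}{7216} e_{23} - \frac{333 \pi}{36080} e_{24} + \frac{241 \pi}{2255} e_{34}


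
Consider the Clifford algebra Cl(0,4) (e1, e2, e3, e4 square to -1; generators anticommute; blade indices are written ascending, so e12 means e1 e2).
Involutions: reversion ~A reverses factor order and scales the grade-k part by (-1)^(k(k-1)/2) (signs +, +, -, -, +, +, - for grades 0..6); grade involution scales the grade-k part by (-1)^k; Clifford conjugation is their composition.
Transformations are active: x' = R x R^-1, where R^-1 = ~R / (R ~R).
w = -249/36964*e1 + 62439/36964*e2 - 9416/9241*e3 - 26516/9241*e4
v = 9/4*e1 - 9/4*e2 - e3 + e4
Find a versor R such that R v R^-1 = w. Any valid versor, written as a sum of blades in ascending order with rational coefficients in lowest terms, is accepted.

Here q(v) = q(w) = -97/8; the classical choice R = v + w = 20730/9241*e1 - 10365/18482*e2 - 18657/9241*e3 - 17275/9241*e4 then realises v -> w under the sandwich.
Answer: 20730/9241*e1 - 10365/18482*e2 - 18657/9241*e3 - 17275/9241*e4


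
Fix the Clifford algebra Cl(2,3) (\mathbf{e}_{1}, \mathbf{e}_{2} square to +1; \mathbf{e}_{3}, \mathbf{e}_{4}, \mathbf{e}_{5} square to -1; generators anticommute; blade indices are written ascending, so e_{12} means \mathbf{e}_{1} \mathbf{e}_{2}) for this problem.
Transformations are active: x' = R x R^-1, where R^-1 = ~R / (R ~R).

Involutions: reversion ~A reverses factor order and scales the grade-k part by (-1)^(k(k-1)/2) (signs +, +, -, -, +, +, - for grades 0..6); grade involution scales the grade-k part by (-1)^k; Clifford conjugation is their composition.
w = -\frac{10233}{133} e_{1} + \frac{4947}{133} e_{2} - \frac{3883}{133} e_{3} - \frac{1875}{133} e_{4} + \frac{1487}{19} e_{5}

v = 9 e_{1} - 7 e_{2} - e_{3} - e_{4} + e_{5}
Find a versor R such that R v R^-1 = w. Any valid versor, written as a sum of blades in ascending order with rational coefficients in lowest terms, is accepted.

Take R = v + w = -\frac{9036}{133} e_{1} + \frac{4016}{133} e_{2} - \frac{4016}{133} e_{3} - \frac{2008}{133} e_{4} + \frac{1506}{19} e_{5}. Because q(v) = q(w) = 127, conjugation by R sends v exactly to w.
Answer: -\frac{9036}{133} e_{1} + \frac{4016}{133} e_{2} - \frac{4016}{133} e_{3} - \frac{2008}{133} e_{4} + \frac{1506}{19} e_{5}


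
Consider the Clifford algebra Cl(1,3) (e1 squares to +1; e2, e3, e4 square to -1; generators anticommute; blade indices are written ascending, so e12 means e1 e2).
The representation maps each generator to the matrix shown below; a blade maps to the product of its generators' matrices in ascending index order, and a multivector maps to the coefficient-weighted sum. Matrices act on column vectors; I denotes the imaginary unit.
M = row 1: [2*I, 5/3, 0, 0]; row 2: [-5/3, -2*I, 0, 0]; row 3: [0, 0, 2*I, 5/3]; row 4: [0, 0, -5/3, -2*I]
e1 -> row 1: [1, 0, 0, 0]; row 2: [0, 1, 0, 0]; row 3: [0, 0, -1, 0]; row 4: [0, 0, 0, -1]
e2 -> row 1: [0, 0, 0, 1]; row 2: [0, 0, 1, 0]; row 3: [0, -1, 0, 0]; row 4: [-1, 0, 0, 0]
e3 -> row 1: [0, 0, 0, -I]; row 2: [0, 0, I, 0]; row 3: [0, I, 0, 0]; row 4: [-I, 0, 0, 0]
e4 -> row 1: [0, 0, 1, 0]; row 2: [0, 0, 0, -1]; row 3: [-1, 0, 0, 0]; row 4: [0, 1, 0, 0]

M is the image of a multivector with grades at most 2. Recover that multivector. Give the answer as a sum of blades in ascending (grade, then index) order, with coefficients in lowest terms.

Method: the blade images are trace-orthogonal — tr(rho(e_A) rho(e_B)^-1) = 4 if A = B and 0 otherwise — and rho(e_A)^-1 = (e_A)^2 * rho(e_A) with (e_A)^2 = +1 or -1, so the coefficient of e_A in the preimage is (e_A)^2 * tr(M rho(e_A))/4.
Nonzero projections over blades of grade <= 2: e23: (e23)^2 = -1, tr(M rho(e23)) = 8, coefficient -2; e24: (e24)^2 = -1, tr(M rho(e24)) = -20/3, coefficient 5/3. Every other blade of grade <= 2 projects to 0.
Answer: -2*e23 + 5/3*e24


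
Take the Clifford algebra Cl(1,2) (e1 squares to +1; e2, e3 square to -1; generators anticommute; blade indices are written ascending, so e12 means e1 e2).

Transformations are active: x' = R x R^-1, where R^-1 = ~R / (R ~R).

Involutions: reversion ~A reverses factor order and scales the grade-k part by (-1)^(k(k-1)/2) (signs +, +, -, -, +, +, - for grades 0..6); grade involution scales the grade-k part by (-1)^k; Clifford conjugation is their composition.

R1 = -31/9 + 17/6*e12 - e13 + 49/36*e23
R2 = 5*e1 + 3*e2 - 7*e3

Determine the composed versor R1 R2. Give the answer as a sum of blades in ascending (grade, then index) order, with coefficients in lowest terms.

Distribute over the terms of R2 (each basis-blade product reordered to ascending indices, repeated generators contracted through their squares):
R1 (5*e1) = -155/9*e1 - 85/6*e2 + 5*e3 + 245/36*e123
R1 (3*e2) = -17/2*e1 - 31/3*e2 + 49/12*e3 + 3*e123
R1 (-7*e3) = -7*e1 + 343/36*e2 + 217/9*e3 - 119/6*e123
Summing the partial products and collecting blades:
Answer: -589/18*e1 - 539/36*e2 + 1195/36*e3 - 361/36*e123


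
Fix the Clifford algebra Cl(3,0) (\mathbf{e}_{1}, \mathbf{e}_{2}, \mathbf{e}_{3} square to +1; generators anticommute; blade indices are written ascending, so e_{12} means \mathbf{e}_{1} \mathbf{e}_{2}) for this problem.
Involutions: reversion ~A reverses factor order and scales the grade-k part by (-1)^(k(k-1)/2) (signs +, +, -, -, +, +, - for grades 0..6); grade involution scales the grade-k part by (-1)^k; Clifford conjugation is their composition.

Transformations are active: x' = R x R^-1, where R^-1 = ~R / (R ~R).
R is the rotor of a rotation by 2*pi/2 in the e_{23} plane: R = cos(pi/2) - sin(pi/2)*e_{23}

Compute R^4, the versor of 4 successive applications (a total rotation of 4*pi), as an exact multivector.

The rotor phase is half the rotation angle and phases add under composition, so 4 steps in the e_{23} plane accumulate phase 4*(pi/2) = 2 \pi: R^4 = cos(2 \pi) - sin(2 \pi)*e_{23}.
cos(2 \pi) = 1 and sin(2 \pi) = 0, so R^4 = 1. The total rotation 4*pi is 2 full turns, so every vector returns to itself, yet the rotor is +1, back on the identity sheet (an even number of 2*pi turns).
Answer: 1


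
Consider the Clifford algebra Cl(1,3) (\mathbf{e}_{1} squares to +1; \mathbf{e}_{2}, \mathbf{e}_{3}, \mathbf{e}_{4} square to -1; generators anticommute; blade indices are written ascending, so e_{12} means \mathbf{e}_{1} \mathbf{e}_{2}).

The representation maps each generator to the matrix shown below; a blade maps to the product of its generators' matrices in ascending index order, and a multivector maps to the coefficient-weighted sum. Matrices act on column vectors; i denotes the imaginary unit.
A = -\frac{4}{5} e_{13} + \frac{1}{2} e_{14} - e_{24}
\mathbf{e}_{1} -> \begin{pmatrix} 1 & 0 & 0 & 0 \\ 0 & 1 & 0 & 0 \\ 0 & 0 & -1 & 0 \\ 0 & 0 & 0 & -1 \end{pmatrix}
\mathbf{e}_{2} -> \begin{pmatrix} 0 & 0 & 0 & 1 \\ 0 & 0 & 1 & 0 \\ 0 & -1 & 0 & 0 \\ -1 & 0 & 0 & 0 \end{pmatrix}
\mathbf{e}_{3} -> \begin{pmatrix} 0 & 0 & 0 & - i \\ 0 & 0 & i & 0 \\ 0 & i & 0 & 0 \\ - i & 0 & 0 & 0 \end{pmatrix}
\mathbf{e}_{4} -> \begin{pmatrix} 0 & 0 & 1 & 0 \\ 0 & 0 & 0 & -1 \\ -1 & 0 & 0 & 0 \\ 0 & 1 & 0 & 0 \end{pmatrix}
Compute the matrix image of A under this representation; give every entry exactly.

Bivector images (products of the table entries): rho(e_{13}) = rho(\mathbf{e}_{1})rho(\mathbf{e}_{3}) = \begin{pmatrix} 0 & 0 & 0 & - i \\ 0 & 0 & i & 0 \\ 0 & - i & 0 & 0 \\ i & 0 & 0 & 0 \end{pmatrix}; rho(e_{14}) = rho(\mathbf{e}_{1})rho(\mathbf{e}_{4}) = \begin{pmatrix} 0 & 0 & 1 & 0 \\ 0 & 0 & 0 & -1 \\ 1 & 0 & 0 & 0 \\ 0 & -1 & 0 & 0 \end{pmatrix}; rho(e_{24}) = rho(\mathbf{e}_{2})rho(\mathbf{e}_{4}) = \begin{pmatrix} 0 & 1 & 0 & 0 \\ -1 & 0 & 0 & 0 \\ 0 & 0 & 0 & 1 \\ 0 & 0 & -1 & 0 \end{pmatrix}.
M = (-\frac{4}{5})*rho(e_{13}) + (\frac{1}{2})*rho(e_{14}) + (-1)*rho(e_{24}), summed entrywise:
Answer: \begin{pmatrix} 0 & -1 & \frac{1}{2} & \frac{4 i}{5} \\ 1 & 0 & - \frac{4 i}{5} & - \frac{1}{2} \\ \frac{1}{2} & \frac{4 i}{5} & 0 & -1 \\ - \frac{4 i}{5} & - \frac{1}{2} & 1 & 0 \end{pmatrix}


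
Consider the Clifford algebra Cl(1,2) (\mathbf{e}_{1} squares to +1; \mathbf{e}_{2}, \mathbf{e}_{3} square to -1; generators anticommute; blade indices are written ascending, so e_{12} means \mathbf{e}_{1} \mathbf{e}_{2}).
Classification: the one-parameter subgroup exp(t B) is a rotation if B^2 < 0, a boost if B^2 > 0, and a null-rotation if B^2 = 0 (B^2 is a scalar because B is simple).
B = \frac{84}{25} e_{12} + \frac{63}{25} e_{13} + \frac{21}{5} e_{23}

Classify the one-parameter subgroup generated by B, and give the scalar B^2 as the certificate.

B^2 term by term: the squares give (\frac{84}{25})^2*(e_{12})^2 + (\frac{63}{25})^2*(e_{13})^2 + (\frac{21}{5})^2*(e_{23})^2 = \frac{7056}{625}*(+1) + \frac{3969}{625}*(+1) + \frac{441}{25}*(-1) = 0 (each basis 2-blade squares to minus the product of its generators' squares); cross terms between blades sharing an index anticommute and cancel. So B^2 = 0.
Answer: null-rotation, certificate B^2 = 0. Because 0 is invariant under every versor sandwich, the classification follows from its sign alone.


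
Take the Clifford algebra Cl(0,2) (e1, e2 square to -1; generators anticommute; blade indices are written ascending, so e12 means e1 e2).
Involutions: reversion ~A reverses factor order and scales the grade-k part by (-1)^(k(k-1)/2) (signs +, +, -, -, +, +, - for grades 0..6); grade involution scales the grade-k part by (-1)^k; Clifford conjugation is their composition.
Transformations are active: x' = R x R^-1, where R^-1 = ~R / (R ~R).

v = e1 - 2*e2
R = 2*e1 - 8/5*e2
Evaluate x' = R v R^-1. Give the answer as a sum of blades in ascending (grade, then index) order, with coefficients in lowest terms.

~R = 2*e1 - 8/5*e2, and R ~R = -164/25, so R^-1 = ~R / (-164/25).
R v = -26/5 - 12/5*e12
Answer: 89/41*e1 - 22/41*e2


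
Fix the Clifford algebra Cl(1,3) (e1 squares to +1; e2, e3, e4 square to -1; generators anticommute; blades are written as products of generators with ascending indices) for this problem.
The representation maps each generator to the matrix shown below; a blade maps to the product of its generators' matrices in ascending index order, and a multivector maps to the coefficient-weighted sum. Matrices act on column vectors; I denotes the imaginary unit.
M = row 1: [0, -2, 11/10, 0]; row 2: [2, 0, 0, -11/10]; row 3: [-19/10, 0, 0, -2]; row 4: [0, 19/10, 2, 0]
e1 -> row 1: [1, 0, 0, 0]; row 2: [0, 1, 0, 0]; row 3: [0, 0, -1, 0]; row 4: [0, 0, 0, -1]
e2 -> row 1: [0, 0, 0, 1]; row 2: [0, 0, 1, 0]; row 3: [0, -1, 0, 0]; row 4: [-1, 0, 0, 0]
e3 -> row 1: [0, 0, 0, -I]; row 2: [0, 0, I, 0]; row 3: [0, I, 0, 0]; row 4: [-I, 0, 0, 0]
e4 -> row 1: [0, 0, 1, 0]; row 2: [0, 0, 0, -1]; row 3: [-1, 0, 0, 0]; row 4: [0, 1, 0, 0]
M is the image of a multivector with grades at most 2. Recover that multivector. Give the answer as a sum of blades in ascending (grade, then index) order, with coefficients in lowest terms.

Method: the blade images are trace-orthogonal — tr(rho(e_A) rho(e_B)^-1) = 4 if A = B and 0 otherwise — and rho(e_A)^-1 = (e_A)^2 * rho(e_A) with (e_A)^2 = +1 or -1, so the coefficient of e_A in the preimage is (e_A)^2 * tr(M rho(e_A))/4.
Nonzero projections over blades of grade <= 2: e4: (e4)^2 = -1, tr(M rho(e4)) = -6, coefficient 3/2; e1 e4: (e1 e4)^2 = +1, tr(M rho(e1 e4)) = -8/5, coefficient -2/5; e2 e4: (e2 e4)^2 = -1, tr(M rho(e2 e4)) = 8, coefficient -2. Every other blade of grade <= 2 projects to 0.
Answer: 3/2*e4 - 2/5*e1 e4 - 2*e2 e4


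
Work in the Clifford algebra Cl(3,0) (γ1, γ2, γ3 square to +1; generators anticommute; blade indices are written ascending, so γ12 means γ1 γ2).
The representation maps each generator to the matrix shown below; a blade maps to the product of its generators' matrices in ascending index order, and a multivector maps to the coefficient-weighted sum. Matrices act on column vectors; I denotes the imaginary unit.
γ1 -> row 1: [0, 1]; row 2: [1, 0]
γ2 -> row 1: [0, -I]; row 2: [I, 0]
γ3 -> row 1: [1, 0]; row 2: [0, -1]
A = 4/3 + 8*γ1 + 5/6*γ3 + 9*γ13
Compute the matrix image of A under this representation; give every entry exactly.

Bivector images (products of the table entries): rho(γ13) = rho(γ1)rho(γ3) = row 1: [0, -1]; row 2: [1, 0].
M = (4/3)*1 + (8)*rho(γ1) + (5/6)*rho(γ3) + (9)*rho(γ13), summed entrywise (1 is the identity matrix):
Answer: row 1: [13/6, -1]; row 2: [17, 1/2]
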